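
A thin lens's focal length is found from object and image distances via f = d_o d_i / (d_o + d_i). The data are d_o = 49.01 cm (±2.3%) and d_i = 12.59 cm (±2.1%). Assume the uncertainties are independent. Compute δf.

∂f/∂d_o = (d_i/(d_o+d_i))² = 0.0418;  ∂f/∂d_i = (d_o/(d_o+d_i))² = 0.633
δf = √((∂f/∂d_o · δd_o)² + (∂f/∂d_i · δd_i)²) = √(0.00222 + 0.0280) = 0.174 cm

0.174 cm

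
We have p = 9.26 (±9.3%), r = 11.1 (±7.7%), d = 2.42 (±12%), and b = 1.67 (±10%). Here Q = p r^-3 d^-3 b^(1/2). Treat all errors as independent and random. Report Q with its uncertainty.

For a monomial Q ∝ p, r^-3, d^-3, b^(1/2), fractional errors add in quadrature:
  (1·δp/p)² = (1×0.0930)² = 0.00865;  (-3·δr/r)² = (-3×0.0770)² = 0.0534;  (-3·δd/d)² = (-3×0.120)² = 0.130;  (½·δb/b)² = (0.5×0.100)² = 0.00250
δQ/Q = √(0.194) = 0.441
Q = 0.000617, so δQ = 0.441 × 0.000617 = 0.000272.

0.000617 ± 0.000272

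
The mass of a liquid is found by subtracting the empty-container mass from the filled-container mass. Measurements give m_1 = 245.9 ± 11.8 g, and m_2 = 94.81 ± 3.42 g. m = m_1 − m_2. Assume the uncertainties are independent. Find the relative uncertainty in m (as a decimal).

0.0813

Each term contributes (cᵢ δxᵢ)² to (δm)²:
  (δm_1)² = 139;  (δm_2)² = 11.7
δm = √(151) = 12.3 g
m = 151.1 g, so δm/m = 12.3/151.1 = 0.0813.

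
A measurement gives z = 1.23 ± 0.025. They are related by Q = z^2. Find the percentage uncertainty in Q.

4.07%

Q ∝ z^2, so δQ/Q = |2| · δz/z = 2 × 0.0203 = 0.0407.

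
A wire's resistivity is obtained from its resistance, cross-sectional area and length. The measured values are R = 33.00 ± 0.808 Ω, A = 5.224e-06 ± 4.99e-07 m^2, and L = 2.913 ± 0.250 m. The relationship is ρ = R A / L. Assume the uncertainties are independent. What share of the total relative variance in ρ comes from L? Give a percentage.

(δρ/ρ)² = (1·δR/R)² + (1·δA/A)² + (-1·δL/L)²
  R term: (1×0.0245)² = 0.000600
  A term: (1×0.0955)² = 0.00912
  L term: (-1×0.0858)² = 0.00737
Total = 0.0171. Share from L = 0.00737/0.0171 = 0.431.

43.1%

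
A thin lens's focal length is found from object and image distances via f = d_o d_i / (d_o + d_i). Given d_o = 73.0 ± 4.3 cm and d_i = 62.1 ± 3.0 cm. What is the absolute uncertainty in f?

1.26 cm

∂f/∂d_o = (d_i/(d_o+d_i))² = 0.211;  ∂f/∂d_i = (d_o/(d_o+d_i))² = 0.292
δf = √((∂f/∂d_o · δd_o)² + (∂f/∂d_i · δd_i)²) = √(0.825 + 0.767) = 1.26 cm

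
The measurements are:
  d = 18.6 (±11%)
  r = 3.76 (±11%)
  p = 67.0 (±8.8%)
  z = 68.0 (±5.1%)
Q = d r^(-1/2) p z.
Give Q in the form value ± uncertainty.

43700 ± 6970

For a monomial Q ∝ d, r^(-1/2), p, z, fractional errors add in quadrature:
  (1·δd/d)² = (1×0.110)² = 0.0121;  (−½·δr/r)² = (-0.5×0.110)² = 0.00302;  (1·δp/p)² = (1×0.0880)² = 0.00774;  (1·δz/z)² = (1×0.0510)² = 0.00260
δQ/Q = √(0.0255) = 0.160
Q = 43700, so δQ = 0.160 × 43700 = 6970.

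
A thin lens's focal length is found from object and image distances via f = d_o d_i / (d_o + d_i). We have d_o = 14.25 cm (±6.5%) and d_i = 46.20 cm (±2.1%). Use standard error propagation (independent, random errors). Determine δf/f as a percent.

4.99%

∂f/∂d_o = (d_i/(d_o+d_i))² = 0.584;  ∂f/∂d_i = (d_o/(d_o+d_i))² = 0.0556
δf = √((∂f/∂d_o · δd_o)² + (∂f/∂d_i · δd_i)²) = √(0.293 + 0.00291) = 0.544 cm
f = 10.89 cm, so δf/f = 0.544/10.89 = 0.0499.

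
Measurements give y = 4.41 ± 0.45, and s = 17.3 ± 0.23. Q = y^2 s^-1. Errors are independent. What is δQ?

0.230

Q is a product of powers, so relative uncertainties combine in quadrature:
  (2·δy/y)² = (2×0.102)² = 0.0416;  (-1·δs/s)² = (-1×0.0133)² = 0.000177
δQ/Q = √(0.0418) = 0.205
Q = 1.12, so δQ = 0.205 × 1.12 = 0.230.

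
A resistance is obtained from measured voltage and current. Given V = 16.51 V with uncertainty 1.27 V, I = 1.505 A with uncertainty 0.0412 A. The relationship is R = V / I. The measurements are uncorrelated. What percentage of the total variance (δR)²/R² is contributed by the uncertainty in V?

88.8%

(δR/R)² = (1·δV/V)² + (-1·δI/I)²
  V term: (1×0.0769)² = 0.00592
  I term: (-1×0.0274)² = 0.000749
Total = 0.00667. Share from V = 0.00592/0.00667 = 0.888.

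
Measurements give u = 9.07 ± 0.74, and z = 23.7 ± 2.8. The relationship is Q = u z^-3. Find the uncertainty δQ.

For a monomial Q ∝ u, z^-3, fractional errors add in quadrature:
  (1·δu/u)² = (1×0.0816)² = 0.00666;  (-3·δz/z)² = (-3×0.118)² = 0.126
δQ/Q = √(0.132) = 0.364
Q = 0.000681, so δQ = 0.364 × 0.000681 = 0.000248.

0.000248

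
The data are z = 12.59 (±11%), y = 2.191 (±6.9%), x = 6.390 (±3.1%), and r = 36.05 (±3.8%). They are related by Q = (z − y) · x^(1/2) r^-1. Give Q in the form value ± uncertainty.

0.7292 ± 0.102

Let u = z − y = 10.40. δu = √(δz² + δy²) = √(1.92 + 0.0229) = 1.39, so δu/u = 0.134.
Q is then a monomial in u, x, r:
δQ/Q = √((δu/u)² + (½·δx/x)² + (-1·δr/r)²) = √(0.0179 + 0.000240 + 0.00144) = 0.140
Q = 0.7292, so δQ = 0.140 × 0.7292 = 0.102.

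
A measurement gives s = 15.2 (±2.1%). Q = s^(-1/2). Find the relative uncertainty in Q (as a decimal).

0.0105

Q ∝ s^(-1/2), so δQ/Q = |−½| · δs/s = 0.5 × 0.0210 = 0.0105.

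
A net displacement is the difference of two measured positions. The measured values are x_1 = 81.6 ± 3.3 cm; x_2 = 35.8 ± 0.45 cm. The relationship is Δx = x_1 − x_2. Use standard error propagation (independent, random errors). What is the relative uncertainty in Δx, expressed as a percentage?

Absolute uncertainties add in quadrature for a linear combination:
  (δx_1)² = 10.9;  (δx_2)² = 0.203
δΔx = √(11.1) = 3.33 cm
Δx = 45.8 cm, so δΔx/Δx = 3.33/45.8 = 0.0727.

7.27%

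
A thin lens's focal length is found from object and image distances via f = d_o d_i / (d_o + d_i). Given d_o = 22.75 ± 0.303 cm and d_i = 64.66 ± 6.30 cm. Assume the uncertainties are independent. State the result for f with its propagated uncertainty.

16.83 ± 0.458 cm

∂f/∂d_o = (d_i/(d_o+d_i))² = 0.547;  ∂f/∂d_i = (d_o/(d_o+d_i))² = 0.0677
δf = √((∂f/∂d_o · δd_o)² + (∂f/∂d_i · δd_i)²) = √(0.0275 + 0.182) = 0.458 cm
f = 16.83 cm.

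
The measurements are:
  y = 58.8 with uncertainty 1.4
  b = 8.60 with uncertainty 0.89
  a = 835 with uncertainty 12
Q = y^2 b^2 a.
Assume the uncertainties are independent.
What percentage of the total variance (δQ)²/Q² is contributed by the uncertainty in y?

5.00%

(δQ/Q)² = (2·δy/y)² + (2·δb/b)² + (1·δa/a)²
  y term: (2×0.0238)² = 0.00227
  b term: (2×0.103)² = 0.0428
  a term: (1×0.0144)² = 0.000207
Total = 0.0453. Share from y = 0.00227/0.0453 = 0.0500.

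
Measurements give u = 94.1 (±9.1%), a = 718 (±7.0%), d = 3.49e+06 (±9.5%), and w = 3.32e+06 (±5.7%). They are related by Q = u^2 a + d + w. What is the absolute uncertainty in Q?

1.3e+06

Let p = u^2·a = 6.36e+06. δp/p = √((2·δu/u)² + (1·δa/a)²) = √(0.0331 + 0.00490) = 0.195, so δp = 1.24e+06.
Q = p + d + w: δQ = √(δp² + δd² + δw²) = √(1.54e+12 + 1.1e+11 + 3.58e+10) = 1.3e+06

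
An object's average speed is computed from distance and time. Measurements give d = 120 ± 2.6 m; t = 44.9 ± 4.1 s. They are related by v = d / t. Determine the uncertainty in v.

v is a product of powers, so relative uncertainties combine in quadrature:
  (1·δd/d)² = (1×0.0217)² = 0.000469;  (-1·δt/t)² = (-1×0.0913)² = 0.00834
δv/v = √(0.00881) = 0.0938
v = 2.67 m/s, so δv = 0.0938 × 2.67 = 0.251 m/s.

0.251 m/s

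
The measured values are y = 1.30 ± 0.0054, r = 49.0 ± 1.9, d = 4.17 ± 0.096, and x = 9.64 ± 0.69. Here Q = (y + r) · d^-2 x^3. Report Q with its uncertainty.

2590 ± 577

Let u = y + r = 50.3. δu = √(δy² + δr²) = √(2.92e-05 + 3.61) = 1.90, so δu/u = 0.0378.
Q is then a monomial in u, d, x:
δQ/Q = √((δu/u)² + (-2·δd/d)² + (3·δx/x)²) = √(0.00143 + 0.00212 + 0.0461) = 0.223
Q = 2590, so δQ = 0.223 × 2590 = 577.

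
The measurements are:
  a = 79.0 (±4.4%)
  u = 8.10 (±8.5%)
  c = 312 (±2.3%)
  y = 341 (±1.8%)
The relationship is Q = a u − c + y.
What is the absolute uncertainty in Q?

62.0

Let p = a·u = 640. δp/p = √((1·δa/a)² + (1·δu/u)²) = √(0.00194 + 0.00723) = 0.0957, so δp = 61.2.
Q = p − c + y: δQ = √(δp² + δc² + δy²) = √(3750 + 51.5 + 37.7) = 62.0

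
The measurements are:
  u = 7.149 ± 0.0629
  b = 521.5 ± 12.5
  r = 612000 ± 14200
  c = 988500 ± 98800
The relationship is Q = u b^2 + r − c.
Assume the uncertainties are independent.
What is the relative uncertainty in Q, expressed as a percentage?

8.78%

Let p = u·b^2 = 1.944e+06. δp/p = √((1·δu/u)² + (2·δb/b)²) = √(7.74e-05 + 0.00230) = 0.0487, so δp = 94800.
Q = p + r − c: δQ = √(δp² + δr² + δc²) = √(8.98e+09 + 2.02e+08 + 9.76e+09) = 1.38e+05
Q = 1.568e+06, so δQ/Q = 1.38e+05/1.568e+06 = 0.0878.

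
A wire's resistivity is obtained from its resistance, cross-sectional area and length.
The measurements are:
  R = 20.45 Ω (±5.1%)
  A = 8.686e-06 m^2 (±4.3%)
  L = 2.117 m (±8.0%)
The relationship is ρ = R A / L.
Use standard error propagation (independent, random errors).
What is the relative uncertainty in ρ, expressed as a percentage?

Relative error in a monomial: (δρ/ρ)² = Σ (nᵢ · δxᵢ/xᵢ)².
  (1·δR/R)² = (1×0.0510)² = 0.00260;  (1·δA/A)² = (1×0.0430)² = 0.00185;  (-1·δL/L)² = (-1×0.0800)² = 0.00640
δρ/ρ = √(0.0108) = 0.104

10.4%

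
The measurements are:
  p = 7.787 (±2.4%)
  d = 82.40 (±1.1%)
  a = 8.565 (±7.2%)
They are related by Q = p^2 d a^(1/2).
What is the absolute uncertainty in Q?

For a monomial Q ∝ p^2, d, a^(1/2), fractional errors add in quadrature:
  (2·δp/p)² = (2×0.0240)² = 0.00230;  (1·δd/d)² = (1×0.0110)² = 0.000121;  (½·δa/a)² = (0.5×0.0720)² = 0.00130
δQ/Q = √(0.00372) = 0.0610
Q = 14620, so δQ = 0.0610 × 14620 = 892.

892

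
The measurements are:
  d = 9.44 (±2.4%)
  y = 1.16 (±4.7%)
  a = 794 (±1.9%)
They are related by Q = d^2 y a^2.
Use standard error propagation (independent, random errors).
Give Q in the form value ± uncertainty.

(6.52 ± 0.503) × 10^7

Since Q is a product/quotient, work with relative uncertainties:
  (2·δd/d)² = (2×0.0240)² = 0.00230;  (1·δy/y)² = (1×0.0470)² = 0.00221;  (2·δa/a)² = (2×0.0190)² = 0.00144
δQ/Q = √(0.00596) = 0.0772
Q = 6.52e+07, so δQ = 0.0772 × 6.52e+07 = 5.03e+06.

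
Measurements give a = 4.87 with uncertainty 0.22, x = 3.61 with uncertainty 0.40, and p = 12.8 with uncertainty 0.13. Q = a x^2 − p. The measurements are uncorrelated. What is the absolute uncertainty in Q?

Let w = a·x^2 = 63.5. δw/w = √((1·δa/a)² + (2·δx/x)²) = √(0.00204 + 0.0491) = 0.226, so δw = 14.4.
Q = w − p: δQ = √(δw² + δp²) = √(206 + 0.0169) = 14.4

14.4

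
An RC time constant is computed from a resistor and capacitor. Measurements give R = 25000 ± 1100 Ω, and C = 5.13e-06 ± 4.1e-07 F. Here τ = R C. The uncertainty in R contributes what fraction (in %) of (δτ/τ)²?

23.3%

(δτ/τ)² = (1·δR/R)² + (1·δC/C)²
  R term: (1×0.0440)² = 0.00194
  C term: (1×0.0799)² = 0.00639
Total = 0.00832. Share from R = 0.00194/0.00832 = 0.233.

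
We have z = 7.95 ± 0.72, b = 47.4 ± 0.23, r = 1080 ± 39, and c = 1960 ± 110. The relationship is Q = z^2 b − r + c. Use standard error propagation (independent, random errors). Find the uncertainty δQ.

555

Let p = z^2·b = 3000. δp/p = √((2·δz/z)² + (1·δb/b)²) = √(0.0328 + 2.35e-05) = 0.181, so δp = 543.
Q = p − r + c: δQ = √(δp² + δr² + δc²) = √(2.95e+05 + 1520 + 12100) = 555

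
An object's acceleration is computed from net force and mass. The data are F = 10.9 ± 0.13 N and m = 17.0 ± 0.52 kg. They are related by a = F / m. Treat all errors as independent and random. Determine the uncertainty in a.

For a monomial a ∝ F, m^-1, fractional errors add in quadrature:
  (1·δF/F)² = (1×0.0119)² = 0.000142;  (-1·δm/m)² = (-1×0.0306)² = 0.000936
δa/a = √(0.00108) = 0.0328
a = 0.641 m/s^2, so δa = 0.0328 × 0.641 = 0.0211 m/s^2.

0.0211 m/s^2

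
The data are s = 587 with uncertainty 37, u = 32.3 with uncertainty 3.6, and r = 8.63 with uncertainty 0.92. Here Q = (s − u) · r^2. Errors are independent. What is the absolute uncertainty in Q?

9230

Let w = s − u = 555. δw = √(δs² + δu²) = √(1370 + 13.0) = 37.2, so δw/w = 0.0670.
Q is then a monomial in w, r:
δQ/Q = √((δw/w)² + (2·δr/r)²) = √(0.00449 + 0.0455) = 0.223
Q = 41300, so δQ = 0.223 × 41300 = 9230.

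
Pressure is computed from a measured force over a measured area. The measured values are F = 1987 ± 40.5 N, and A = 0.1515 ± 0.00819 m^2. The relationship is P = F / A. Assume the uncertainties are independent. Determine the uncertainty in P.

758 Pa

Relative error in a monomial: (δP/P)² = Σ (nᵢ · δxᵢ/xᵢ)².
  (1·δF/F)² = (1×0.0204)² = 0.000415;  (-1·δA/A)² = (-1×0.0541)² = 0.00292
δP/P = √(0.00334) = 0.0578
P = 13120 Pa, so δP = 0.0578 × 13120 = 758 Pa.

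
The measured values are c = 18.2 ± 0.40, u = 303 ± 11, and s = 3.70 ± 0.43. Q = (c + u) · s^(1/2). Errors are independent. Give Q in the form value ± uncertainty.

Let w = c + u = 321. δw = √(δc² + δu²) = √(0.160 + 121) = 11.0, so δw/w = 0.0343.
Q is then a monomial in w, s:
δQ/Q = √((δw/w)² + (½·δs/s)²) = √(0.00117 + 0.00338) = 0.0675
Q = 618, so δQ = 0.0675 × 618 = 41.7.

618 ± 41.7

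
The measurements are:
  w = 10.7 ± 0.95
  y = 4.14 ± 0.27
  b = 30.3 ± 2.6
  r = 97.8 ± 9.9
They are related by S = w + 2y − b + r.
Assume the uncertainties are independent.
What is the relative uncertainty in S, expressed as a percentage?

S is a linear combination, so absolute uncertainties add in quadrature:
  (δw)² = 0.902;  (2·δy)² = 0.292;  (δb)² = 6.76;  (δr)² = 98.0
δS = √(106) = 10.3
S = 86.5, so δS/S = 10.3/86.5 = 0.119.

11.9%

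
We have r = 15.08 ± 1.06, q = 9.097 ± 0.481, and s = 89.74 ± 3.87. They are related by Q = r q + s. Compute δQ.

12.7

Let p = r·q = 137.2. δp/p = √((1·δr/r)² + (1·δq/q)²) = √(0.00494 + 0.00280) = 0.0880, so δp = 12.1.
Q = p + s: δQ = √(δp² + δs²) = √(146 + 15.0) = 12.7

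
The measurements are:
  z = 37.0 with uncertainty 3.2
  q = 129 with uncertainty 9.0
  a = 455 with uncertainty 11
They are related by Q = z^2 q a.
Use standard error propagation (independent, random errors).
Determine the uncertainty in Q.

Each factor contributes (exponent × relative error)² to (δQ/Q)²:
  (2·δz/z)² = (2×0.0865)² = 0.0299;  (1·δq/q)² = (1×0.0698)² = 0.00487;  (1·δa/a)² = (1×0.0242)² = 0.000584
δQ/Q = √(0.0354) = 0.188
Q = 8.04e+07, so δQ = 0.188 × 8.04e+07 = 1.51e+07.

1.51e+07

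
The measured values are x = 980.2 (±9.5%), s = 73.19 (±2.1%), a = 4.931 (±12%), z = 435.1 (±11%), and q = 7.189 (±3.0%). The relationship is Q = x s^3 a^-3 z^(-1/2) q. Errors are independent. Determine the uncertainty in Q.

Relative error in a monomial: (δQ/Q)² = Σ (nᵢ · δxᵢ/xᵢ)².
  (1·δx/x)² = (1×0.0950)² = 0.00903;  (3·δs/s)² = (3×0.0210)² = 0.00397;  (-3·δa/a)² = (-3×0.120)² = 0.130;  (−½·δz/z)² = (-0.5×0.110)² = 0.00302;  (1·δq/q)² = (1×0.0300)² = 0.000900
δQ/Q = √(0.147) = 0.383
Q = 1.105e+06, so δQ = 0.383 × 1.105e+06 = 4.23e+05.

4.23e+05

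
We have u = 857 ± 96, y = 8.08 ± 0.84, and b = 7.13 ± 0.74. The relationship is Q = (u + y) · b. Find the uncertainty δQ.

937

Let w = u + y = 865. δw = √(δu² + δy²) = √(9220 + 0.706) = 96.0, so δw/w = 0.111.
Q is then a monomial in w, b:
δQ/Q = √((δw/w)² + (1·δb/b)²) = √(0.0123 + 0.0108) = 0.152
Q = 6170, so δQ = 0.152 × 6170 = 937.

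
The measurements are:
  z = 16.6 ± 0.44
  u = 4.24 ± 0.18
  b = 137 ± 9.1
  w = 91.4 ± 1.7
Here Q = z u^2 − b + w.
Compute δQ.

28.1

Let p = z·u^2 = 298. δp/p = √((1·δz/z)² + (2·δu/u)²) = √(0.000703 + 0.00721) = 0.0889, so δp = 26.5.
Q = p − b + w: δQ = √(δp² + δb² + δw²) = √(705 + 82.8 + 2.89) = 28.1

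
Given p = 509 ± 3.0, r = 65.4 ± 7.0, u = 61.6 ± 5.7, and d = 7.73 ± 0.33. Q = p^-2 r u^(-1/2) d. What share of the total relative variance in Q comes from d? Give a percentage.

11.7%

(δQ/Q)² = (-2·δp/p)² + (1·δr/r)² + (−½·δu/u)² + (1·δd/d)²
  p term: (-2×0.00589)² = 0.000139
  r term: (1×0.107)² = 0.0115
  u term: (-0.5×0.0925)² = 0.00214
  d term: (1×0.0427)² = 0.00182
Total = 0.0156. Share from d = 0.00182/0.0156 = 0.117.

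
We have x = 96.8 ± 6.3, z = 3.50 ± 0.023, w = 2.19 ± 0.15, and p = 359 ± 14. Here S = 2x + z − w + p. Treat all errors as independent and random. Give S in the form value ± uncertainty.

For a sum/difference, combine absolute errors in quadrature:
  (2·δx)² = 159;  (δz)² = 0.000529;  (δw)² = 0.0225;  (δp)² = 196
δS = √(355) = 18.8
S = 554.

554 ± 18.8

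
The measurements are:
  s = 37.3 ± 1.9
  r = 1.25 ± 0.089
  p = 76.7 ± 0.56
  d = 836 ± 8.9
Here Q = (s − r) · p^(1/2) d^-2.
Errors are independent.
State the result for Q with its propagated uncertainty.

(4.52 ± 0.258) × 10^-4

Let u = s − r = 36.0. δu = √(δs² + δr²) = √(3.61 + 0.00792) = 1.90, so δu/u = 0.0528.
Q is then a monomial in u, p, d:
δQ/Q = √((δu/u)² + (½·δp/p)² + (-2·δd/d)²) = √(0.00278 + 1.33e-05 + 0.000453) = 0.0570
Q = 0.000452, so δQ = 0.0570 × 0.000452 = 2.58e-05.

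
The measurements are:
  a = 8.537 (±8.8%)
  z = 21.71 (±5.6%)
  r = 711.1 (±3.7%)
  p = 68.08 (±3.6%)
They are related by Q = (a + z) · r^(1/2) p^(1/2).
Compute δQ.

358

Let u = a + z = 30.25. δu = √(δa² + δz²) = √(0.564 + 1.48) = 1.43, so δu/u = 0.0472.
Q is then a monomial in u, r, p:
δQ/Q = √((δu/u)² + (½·δr/r)² + (½·δp/p)²) = √(0.00223 + 0.000342 + 0.000324) = 0.0538
Q = 6655, so δQ = 0.0538 × 6655 = 358.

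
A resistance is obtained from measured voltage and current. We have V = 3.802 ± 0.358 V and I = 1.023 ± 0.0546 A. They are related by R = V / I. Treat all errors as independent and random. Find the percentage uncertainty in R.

10.8%

Each factor contributes (exponent × relative error)² to (δR/R)²:
  (1·δV/V)² = (1×0.0942)² = 0.00887;  (-1·δI/I)² = (-1×0.0534)² = 0.00285
δR/R = √(0.0117) = 0.108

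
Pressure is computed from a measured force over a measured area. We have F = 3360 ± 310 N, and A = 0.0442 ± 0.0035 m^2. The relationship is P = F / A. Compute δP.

Products/powers → add relative errors in quadrature, weighted by exponent:
  (1·δF/F)² = (1×0.0923)² = 0.00851;  (-1·δA/A)² = (-1×0.0792)² = 0.00627
δP/P = √(0.0148) = 0.122
P = 76000 Pa, so δP = 0.122 × 76000 = 9240 Pa.

9240 Pa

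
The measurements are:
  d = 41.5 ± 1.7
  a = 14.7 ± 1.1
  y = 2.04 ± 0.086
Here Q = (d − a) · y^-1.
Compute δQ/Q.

Let u = d − a = 26.8. δu = √(δd² + δa²) = √(2.89 + 1.21) = 2.02, so δu/u = 0.0756.
Q is then a monomial in u, y:
δQ/Q = √((δu/u)² + (-1·δy/y)²) = √(0.00571 + 0.00178) = 0.0865

0.0865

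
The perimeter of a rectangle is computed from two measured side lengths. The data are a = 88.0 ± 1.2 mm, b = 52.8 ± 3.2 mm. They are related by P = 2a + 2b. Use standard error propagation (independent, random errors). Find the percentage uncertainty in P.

2.43%

Absolute uncertainties add in quadrature for a linear combination:
  (2·δa)² = 5.76;  (2·δb)² = 41.0
δP = √(46.7) = 6.84 mm
P = 282 mm, so δP/P = 6.84/282 = 0.0243.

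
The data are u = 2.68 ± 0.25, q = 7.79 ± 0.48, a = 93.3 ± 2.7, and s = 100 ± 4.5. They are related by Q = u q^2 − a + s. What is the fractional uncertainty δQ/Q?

0.152

Let p = u·q^2 = 163. δp/p = √((1·δu/u)² + (2·δq/q)²) = √(0.00870 + 0.0152) = 0.155, so δp = 25.1.
Q = p − a + s: δQ = √(δp² + δa² + δs²) = √(632 + 7.29 + 20.2) = 25.7
Q = 169, so δQ/Q = 25.7/169 = 0.152.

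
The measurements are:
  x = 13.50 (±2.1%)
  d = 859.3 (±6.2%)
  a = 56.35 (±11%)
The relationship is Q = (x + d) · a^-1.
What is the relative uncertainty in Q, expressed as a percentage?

12.6%

Let u = x + d = 872.8. δu = √(δx² + δd²) = √(0.0804 + 2840) = 53.3, so δu/u = 0.0610.
Q is then a monomial in u, a:
δQ/Q = √((δu/u)² + (-1·δa/a)²) = √(0.00373 + 0.0121) = 0.126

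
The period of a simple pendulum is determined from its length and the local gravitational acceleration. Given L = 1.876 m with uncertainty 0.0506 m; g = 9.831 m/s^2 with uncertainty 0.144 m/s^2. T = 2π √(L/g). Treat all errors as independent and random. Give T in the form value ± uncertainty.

Relative error in a monomial: (δT/T)² = Σ (nᵢ · δxᵢ/xᵢ)².
  (½·δL/L)² = (0.5×0.0270)² = 0.000182;  (−½·δg/g)² = (-0.5×0.0146)² = 5.36e-05
δT/T = √(0.000236) = 0.0153
T = 2.745 s, so δT = 0.0153 × 2.745 = 0.0421 s.

2.745 ± 0.0421 s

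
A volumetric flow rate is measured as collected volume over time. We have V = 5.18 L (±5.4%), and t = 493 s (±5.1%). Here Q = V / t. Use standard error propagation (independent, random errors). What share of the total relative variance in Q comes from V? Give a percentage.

(δQ/Q)² = (1·δV/V)² + (-1·δt/t)²
  V term: (1×0.0540)² = 0.00292
  t term: (-1×0.0510)² = 0.00260
Total = 0.00552. Share from V = 0.00292/0.00552 = 0.529.

52.9%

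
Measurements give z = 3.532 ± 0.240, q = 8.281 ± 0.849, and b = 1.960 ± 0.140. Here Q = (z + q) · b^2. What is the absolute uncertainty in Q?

7.32

Let u = z + q = 11.81. δu = √(δz² + δq²) = √(0.0576 + 0.721) = 0.882, so δu/u = 0.0747.
Q is then a monomial in u, b:
δQ/Q = √((δu/u)² + (2·δb/b)²) = √(0.00558 + 0.0204) = 0.161
Q = 45.38, so δQ = 0.161 × 45.38 = 7.32.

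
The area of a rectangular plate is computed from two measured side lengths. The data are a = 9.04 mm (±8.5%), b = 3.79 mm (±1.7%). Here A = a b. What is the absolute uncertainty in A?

Products/powers → add relative errors in quadrature, weighted by exponent:
  (1·δa/a)² = (1×0.0850)² = 0.00723;  (1·δb/b)² = (1×0.0170)² = 0.000289
δA/A = √(0.00751) = 0.0867
A = 34.3 mm^2, so δA = 0.0867 × 34.3 = 2.97 mm^2.

2.97 mm^2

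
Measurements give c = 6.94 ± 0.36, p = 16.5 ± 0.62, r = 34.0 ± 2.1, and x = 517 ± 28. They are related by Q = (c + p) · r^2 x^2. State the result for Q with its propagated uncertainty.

Let u = c + p = 23.4. δu = √(δc² + δp²) = √(0.130 + 0.384) = 0.717, so δu/u = 0.0306.
Q is then a monomial in u, r, x:
δQ/Q = √((δu/u)² + (2·δr/r)² + (2·δx/x)²) = √(0.000936 + 0.0153 + 0.0117) = 0.167
Q = 7.24e+09, so δQ = 0.167 × 7.24e+09 = 1.21e+09.

(7.24 ± 1.21) × 10^9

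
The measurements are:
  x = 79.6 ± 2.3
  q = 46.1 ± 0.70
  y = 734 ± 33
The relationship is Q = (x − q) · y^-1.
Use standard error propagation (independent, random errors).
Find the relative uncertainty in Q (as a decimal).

Let u = x − q = 33.5. δu = √(δx² + δq²) = √(5.29 + 0.490) = 2.40, so δu/u = 0.0718.
Q is then a monomial in u, y:
δQ/Q = √((δu/u)² + (-1·δy/y)²) = √(0.00515 + 0.00202) = 0.0847

0.0847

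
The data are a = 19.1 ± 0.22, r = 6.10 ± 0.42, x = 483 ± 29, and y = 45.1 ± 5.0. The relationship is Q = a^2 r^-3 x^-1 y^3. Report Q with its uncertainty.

305 ± 121

Each factor contributes (exponent × relative error)² to (δQ/Q)²:
  (2·δa/a)² = (2×0.0115)² = 0.000531;  (-3·δr/r)² = (-3×0.0689)² = 0.0427;  (-1·δx/x)² = (-1×0.0600)² = 0.00360;  (3·δy/y)² = (3×0.111)² = 0.111
δQ/Q = √(0.157) = 0.397
Q = 305, so δQ = 0.397 × 305 = 121.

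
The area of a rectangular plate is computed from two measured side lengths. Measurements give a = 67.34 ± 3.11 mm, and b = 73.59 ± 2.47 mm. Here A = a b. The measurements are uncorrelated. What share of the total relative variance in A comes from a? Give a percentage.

(δA/A)² = (1·δa/a)² + (1·δb/b)²
  a term: (1×0.0462)² = 0.00213
  b term: (1×0.0336)² = 0.00113
Total = 0.00326. Share from a = 0.00213/0.00326 = 0.654.

65.4%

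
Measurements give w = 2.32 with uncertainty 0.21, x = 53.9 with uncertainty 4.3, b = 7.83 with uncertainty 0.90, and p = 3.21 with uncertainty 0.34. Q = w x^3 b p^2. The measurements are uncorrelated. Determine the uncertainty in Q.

Each factor contributes (exponent × relative error)² to (δQ/Q)²:
  (1·δw/w)² = (1×0.0905)² = 0.00819;  (3·δx/x)² = (3×0.0798)² = 0.0573;  (1·δb/b)² = (1×0.115)² = 0.0132;  (2·δp/p)² = (2×0.106)² = 0.0449
δQ/Q = √(0.124) = 0.352
Q = 2.93e+07, so δQ = 0.352 × 2.93e+07 = 1.03e+07.

1.03e+07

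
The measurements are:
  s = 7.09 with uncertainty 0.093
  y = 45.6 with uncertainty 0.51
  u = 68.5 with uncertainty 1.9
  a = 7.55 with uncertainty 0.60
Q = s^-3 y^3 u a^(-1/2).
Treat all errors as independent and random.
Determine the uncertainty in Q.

Q is a product of powers, so relative uncertainties combine in quadrature:
  (-3·δs/s)² = (-3×0.0131)² = 0.00155;  (3·δy/y)² = (3×0.0112)² = 0.00113;  (1·δu/u)² = (1×0.0277)² = 0.000769;  (−½·δa/a)² = (-0.5×0.0795)² = 0.00158
δQ/Q = √(0.00502) = 0.0709
Q = 6630, so δQ = 0.0709 × 6630 = 470.

470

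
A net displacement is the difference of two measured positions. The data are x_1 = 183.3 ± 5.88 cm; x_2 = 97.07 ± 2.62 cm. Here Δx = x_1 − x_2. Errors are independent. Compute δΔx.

Δx is a linear combination, so absolute uncertainties add in quadrature:
  (δx_1)² = 34.6;  (δx_2)² = 6.86
δΔx = √(41.4) = 6.44 cm

6.44 cm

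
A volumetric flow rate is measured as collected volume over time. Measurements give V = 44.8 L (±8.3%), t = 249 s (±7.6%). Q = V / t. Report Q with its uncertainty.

Since Q is a product/quotient, work with relative uncertainties:
  (1·δV/V)² = (1×0.0830)² = 0.00689;  (-1·δt/t)² = (-1×0.0760)² = 0.00578
δQ/Q = √(0.0127) = 0.113
Q = 0.180 L/s, so δQ = 0.113 × 0.180 = 0.0202 L/s.

0.180 ± 0.0202 L/s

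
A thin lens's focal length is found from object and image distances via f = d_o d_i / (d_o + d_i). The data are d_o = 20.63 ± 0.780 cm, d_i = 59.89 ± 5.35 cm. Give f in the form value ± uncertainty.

∂f/∂d_o = (d_i/(d_o+d_i))² = 0.553;  ∂f/∂d_i = (d_o/(d_o+d_i))² = 0.0656
δf = √((∂f/∂d_o · δd_o)² + (∂f/∂d_i · δd_i)²) = √(0.186 + 0.123) = 0.556 cm
f = 15.34 cm.

15.34 ± 0.556 cm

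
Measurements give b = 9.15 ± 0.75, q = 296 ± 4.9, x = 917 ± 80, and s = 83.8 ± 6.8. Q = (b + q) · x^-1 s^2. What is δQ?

432

Let u = b + q = 305. δu = √(δb² + δq²) = √(0.562 + 24.0) = 4.96, so δu/u = 0.0162.
Q is then a monomial in u, x, s:
δQ/Q = √((δu/u)² + (-1·δx/x)² + (2·δs/s)²) = √(0.000264 + 0.00761 + 0.0263) = 0.185
Q = 2340, so δQ = 0.185 × 2340 = 432.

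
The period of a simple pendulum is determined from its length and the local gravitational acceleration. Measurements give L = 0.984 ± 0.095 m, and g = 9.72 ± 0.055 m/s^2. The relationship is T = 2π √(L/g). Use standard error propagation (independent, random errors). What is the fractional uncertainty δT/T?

0.0484

Each factor contributes (exponent × relative error)² to (δT/T)²:
  (½·δL/L)² = (0.5×0.0965)² = 0.00233;  (−½·δg/g)² = (-0.5×0.00566)² = 8e-06
δT/T = √(0.00234) = 0.0484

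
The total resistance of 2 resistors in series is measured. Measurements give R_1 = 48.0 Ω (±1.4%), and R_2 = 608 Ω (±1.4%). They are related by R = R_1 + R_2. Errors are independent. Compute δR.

Each term contributes (cᵢ δxᵢ)² to (δR)²:
  (δR_1)² = 0.452;  (δR_2)² = 72.5
δR = √(72.9) = 8.54 Ω

8.54 Ω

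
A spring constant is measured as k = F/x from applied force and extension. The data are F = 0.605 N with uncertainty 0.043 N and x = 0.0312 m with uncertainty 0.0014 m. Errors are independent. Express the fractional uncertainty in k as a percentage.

8.41%

k is a product of powers, so relative uncertainties combine in quadrature:
  (1·δF/F)² = (1×0.0711)² = 0.00505;  (-1·δx/x)² = (-1×0.0449)² = 0.00201
δk/k = √(0.00707) = 0.0841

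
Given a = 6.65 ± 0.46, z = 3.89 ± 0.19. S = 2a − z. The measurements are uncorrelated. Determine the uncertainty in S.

0.939

S is a linear combination, so absolute uncertainties add in quadrature:
  (2·δa)² = 0.846;  (δz)² = 0.0361
δS = √(0.883) = 0.939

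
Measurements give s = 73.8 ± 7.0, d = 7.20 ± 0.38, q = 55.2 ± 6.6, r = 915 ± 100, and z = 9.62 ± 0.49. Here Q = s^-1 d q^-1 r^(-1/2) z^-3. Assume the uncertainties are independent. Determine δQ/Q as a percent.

Each factor contributes (exponent × relative error)² to (δQ/Q)²:
  (-1·δs/s)² = (-1×0.0949)² = 0.00900;  (1·δd/d)² = (1×0.0528)² = 0.00279;  (-1·δq/q)² = (-1×0.120)² = 0.0143;  (−½·δr/r)² = (-0.5×0.109)² = 0.00299;  (-3·δz/z)² = (-3×0.0509)² = 0.0233
δQ/Q = √(0.0524) = 0.229

22.9%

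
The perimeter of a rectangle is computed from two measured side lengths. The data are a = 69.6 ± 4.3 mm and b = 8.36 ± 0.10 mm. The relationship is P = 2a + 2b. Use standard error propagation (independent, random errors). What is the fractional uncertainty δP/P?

0.0552

P is a linear combination, so absolute uncertainties add in quadrature:
  (2·δa)² = 74.0;  (2·δb)² = 0.0400
δP = √(74.0) = 8.60 mm
P = 156 mm, so δP/P = 8.60/156 = 0.0552.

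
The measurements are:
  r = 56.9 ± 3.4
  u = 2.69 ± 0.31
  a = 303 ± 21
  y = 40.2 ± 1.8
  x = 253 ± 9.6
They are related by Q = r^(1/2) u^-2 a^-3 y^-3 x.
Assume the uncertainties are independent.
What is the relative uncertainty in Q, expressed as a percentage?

34.2%

Each factor contributes (exponent × relative error)² to (δQ/Q)²:
  (½·δr/r)² = (0.5×0.0598)² = 0.000893;  (-2·δu/u)² = (-2×0.115)² = 0.0531;  (-3·δa/a)² = (-3×0.0693)² = 0.0432;  (-3·δy/y)² = (-3×0.0448)² = 0.0180;  (1·δx/x)² = (1×0.0379)² = 0.00144
δQ/Q = √(0.117) = 0.342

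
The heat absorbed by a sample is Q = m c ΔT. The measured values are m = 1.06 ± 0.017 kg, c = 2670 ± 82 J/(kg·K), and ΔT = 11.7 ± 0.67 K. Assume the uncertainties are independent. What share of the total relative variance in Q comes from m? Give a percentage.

(δQ/Q)² = (1·δm/m)² + (1·δc/c)² + (1·δΔT/ΔT)²
  m term: (1×0.0160)² = 0.000257
  c term: (1×0.0307)² = 0.000943
  ΔT term: (1×0.0573)² = 0.00328
Total = 0.00448. Share from m = 0.000257/0.00448 = 0.0574.

5.74%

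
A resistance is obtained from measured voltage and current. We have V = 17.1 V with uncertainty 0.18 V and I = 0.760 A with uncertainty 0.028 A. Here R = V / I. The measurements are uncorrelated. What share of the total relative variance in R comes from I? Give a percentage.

(δR/R)² = (1·δV/V)² + (-1·δI/I)²
  V term: (1×0.0105)² = 0.000111
  I term: (-1×0.0368)² = 0.00136
Total = 0.00147. Share from I = 0.00136/0.00147 = 0.925.

92.5%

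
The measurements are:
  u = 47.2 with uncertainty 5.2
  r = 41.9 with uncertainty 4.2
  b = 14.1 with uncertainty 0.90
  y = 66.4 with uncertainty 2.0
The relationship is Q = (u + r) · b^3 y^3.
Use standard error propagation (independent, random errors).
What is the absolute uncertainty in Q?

Let w = u + r = 89.1. δw = √(δu² + δr²) = √(27.0 + 17.6) = 6.68, so δw/w = 0.0750.
Q is then a monomial in w, b, y:
δQ/Q = √((δw/w)² + (3·δb/b)² + (3·δy/y)²) = √(0.00563 + 0.0367 + 0.00817) = 0.225
Q = 7.31e+10, so δQ = 0.225 × 7.31e+10 = 1.64e+10.

1.64e+10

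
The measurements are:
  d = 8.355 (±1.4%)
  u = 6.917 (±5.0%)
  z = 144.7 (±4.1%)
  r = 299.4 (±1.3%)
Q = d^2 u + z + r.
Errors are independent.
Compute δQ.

28.6

Let p = d^2·u = 482.8. δp/p = √((2·δd/d)² + (1·δu/u)²) = √(0.000784 + 0.00250) = 0.0573, so δp = 27.7.
Q = p + z + r: δQ = √(δp² + δz² + δr²) = √(766 + 35.2 + 15.1) = 28.6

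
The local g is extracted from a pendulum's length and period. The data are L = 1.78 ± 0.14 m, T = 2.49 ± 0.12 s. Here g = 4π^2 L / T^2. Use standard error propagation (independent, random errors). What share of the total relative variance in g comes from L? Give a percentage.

40.0%

(δg/g)² = (1·δL/L)² + (-2·δT/T)²
  L term: (1×0.0787)² = 0.00619
  T term: (-2×0.0482)² = 0.00929
Total = 0.0155. Share from L = 0.00619/0.0155 = 0.400.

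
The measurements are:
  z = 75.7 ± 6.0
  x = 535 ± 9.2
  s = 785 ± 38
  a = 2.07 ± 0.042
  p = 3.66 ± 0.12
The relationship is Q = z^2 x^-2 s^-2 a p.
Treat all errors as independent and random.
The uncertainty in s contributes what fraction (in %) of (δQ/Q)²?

(δQ/Q)² = (2·δz/z)² + (-2·δx/x)² + (-2·δs/s)² + (1·δa/a)² + (1·δp/p)²
  z term: (2×0.0793)² = 0.0251
  x term: (-2×0.0172)² = 0.00118
  s term: (-2×0.0484)² = 0.00937
  a term: (1×0.0203)² = 0.000412
  p term: (1×0.0328)² = 0.00107
Total = 0.0372. Share from s = 0.00937/0.0372 = 0.252.

25.2%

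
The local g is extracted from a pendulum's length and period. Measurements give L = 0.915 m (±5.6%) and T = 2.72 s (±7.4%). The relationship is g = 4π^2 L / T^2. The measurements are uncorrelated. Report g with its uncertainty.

Each factor contributes (exponent × relative error)² to (δg/g)²:
  (1·δL/L)² = (1×0.0560)² = 0.00314;  (-2·δT/T)² = (-2×0.0740)² = 0.0219
δg/g = √(0.0250) = 0.158
g = 4.88 m/s^2, so δg = 0.158 × 4.88 = 0.773 m/s^2.

4.88 ± 0.773 m/s^2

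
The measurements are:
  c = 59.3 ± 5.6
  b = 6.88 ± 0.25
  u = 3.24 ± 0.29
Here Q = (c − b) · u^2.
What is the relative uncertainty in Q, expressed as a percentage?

Let w = c − b = 52.4. δw = √(δc² + δb²) = √(31.4 + 0.0625) = 5.61, so δw/w = 0.107.
Q is then a monomial in w, u:
δQ/Q = √((δw/w)² + (2·δu/u)²) = √(0.0114 + 0.0320) = 0.209

20.9%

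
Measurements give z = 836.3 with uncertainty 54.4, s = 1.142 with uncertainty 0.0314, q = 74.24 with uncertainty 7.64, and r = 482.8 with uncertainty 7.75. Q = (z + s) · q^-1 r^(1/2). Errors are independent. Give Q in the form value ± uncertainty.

Let u = z + s = 837.4. δu = √(δz² + δs²) = √(2960 + 0.000986) = 54.4, so δu/u = 0.0650.
Q is then a monomial in u, q, r:
δQ/Q = √((δu/u)² + (-1·δq/q)² + (½·δr/r)²) = √(0.00422 + 0.0106 + 6.44e-05) = 0.122
Q = 247.9, so δQ = 0.122 × 247.9 = 30.2.

247.9 ± 30.2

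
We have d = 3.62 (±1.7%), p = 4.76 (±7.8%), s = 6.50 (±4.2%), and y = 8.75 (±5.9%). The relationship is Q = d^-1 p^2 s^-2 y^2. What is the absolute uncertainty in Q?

2.42

Products/powers → add relative errors in quadrature, weighted by exponent:
  (-1·δd/d)² = (-1×0.0170)² = 0.000289;  (2·δp/p)² = (2×0.0780)² = 0.0243;  (-2·δs/s)² = (-2×0.0420)² = 0.00706;  (2·δy/y)² = (2×0.0590)² = 0.0139
δQ/Q = √(0.0456) = 0.214
Q = 11.3, so δQ = 0.214 × 11.3 = 2.42.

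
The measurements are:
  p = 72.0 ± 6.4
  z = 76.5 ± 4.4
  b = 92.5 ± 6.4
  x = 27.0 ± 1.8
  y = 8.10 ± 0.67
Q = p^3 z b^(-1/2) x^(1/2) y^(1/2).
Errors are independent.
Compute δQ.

1.23e+07

For a monomial Q ∝ p^3, z, b^(-1/2), x^(1/2), y^(1/2), fractional errors add in quadrature:
  (3·δp/p)² = (3×0.0889)² = 0.0711;  (1·δz/z)² = (1×0.0575)² = 0.00331;  (−½·δb/b)² = (-0.5×0.0692)² = 0.00120;  (½·δx/x)² = (0.5×0.0667)² = 0.00111;  (½·δy/y)² = (0.5×0.0827)² = 0.00171
δQ/Q = √(0.0784) = 0.280
Q = 4.39e+07, so δQ = 0.280 × 4.39e+07 = 1.23e+07.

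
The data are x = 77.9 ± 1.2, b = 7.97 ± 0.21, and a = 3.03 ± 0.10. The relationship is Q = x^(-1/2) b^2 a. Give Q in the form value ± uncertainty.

For a monomial Q ∝ x^(-1/2), b^2, a, fractional errors add in quadrature:
  (−½·δx/x)² = (-0.5×0.0154)² = 5.93e-05;  (2·δb/b)² = (2×0.0263)² = 0.00278;  (1·δa/a)² = (1×0.0330)² = 0.00109
δQ/Q = √(0.00393) = 0.0627
Q = 21.8, so δQ = 0.0627 × 21.8 = 1.37.

21.8 ± 1.37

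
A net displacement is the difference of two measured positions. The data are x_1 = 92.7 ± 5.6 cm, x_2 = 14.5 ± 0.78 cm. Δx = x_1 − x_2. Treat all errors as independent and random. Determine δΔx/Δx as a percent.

7.23%

Δx is a linear combination, so absolute uncertainties add in quadrature:
  (δx_1)² = 31.4;  (δx_2)² = 0.608
δΔx = √(32.0) = 5.65 cm
Δx = 78.2 cm, so δΔx/Δx = 5.65/78.2 = 0.0723.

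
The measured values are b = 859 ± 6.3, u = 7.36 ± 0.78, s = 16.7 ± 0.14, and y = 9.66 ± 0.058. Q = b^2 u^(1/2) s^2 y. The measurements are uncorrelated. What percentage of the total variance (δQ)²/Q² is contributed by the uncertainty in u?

84.1%

(δQ/Q)² = (2·δb/b)² + (½·δu/u)² + (2·δs/s)² + (1·δy/y)²
  b term: (2×0.00733)² = 0.000215
  u term: (0.5×0.106)² = 0.00281
  s term: (2×0.00838)² = 0.000281
  y term: (1×0.00600)² = 3.6e-05
Total = 0.00334. Share from u = 0.00281/0.00334 = 0.841.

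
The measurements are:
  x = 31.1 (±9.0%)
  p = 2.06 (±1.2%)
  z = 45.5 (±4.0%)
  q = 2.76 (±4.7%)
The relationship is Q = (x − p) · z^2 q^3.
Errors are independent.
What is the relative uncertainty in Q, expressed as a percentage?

Let u = x − p = 29.0. δu = √(δx² + δp²) = √(7.83 + 0.000611) = 2.80, so δu/u = 0.0964.
Q is then a monomial in u, z, q:
δQ/Q = √((δu/u)² + (2·δz/z)² + (3·δq/q)²) = √(0.00929 + 0.00640 + 0.0199) = 0.189

18.9%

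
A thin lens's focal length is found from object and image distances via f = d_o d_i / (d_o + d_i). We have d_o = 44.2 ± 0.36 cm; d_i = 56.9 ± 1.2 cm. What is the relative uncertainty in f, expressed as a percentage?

∂f/∂d_o = (d_i/(d_o+d_i))² = 0.317;  ∂f/∂d_i = (d_o/(d_o+d_i))² = 0.191
δf = √((∂f/∂d_o · δd_o)² + (∂f/∂d_i · δd_i)²) = √(0.0130 + 0.0526) = 0.256 cm
f = 24.9 cm, so δf/f = 0.256/24.9 = 0.0103.

1.03%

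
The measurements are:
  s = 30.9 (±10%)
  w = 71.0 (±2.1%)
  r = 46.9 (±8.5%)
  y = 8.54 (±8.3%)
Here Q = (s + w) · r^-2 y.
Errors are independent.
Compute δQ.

0.0760

Let u = s + w = 102. δu = √(δs² + δw²) = √(9.55 + 2.22) = 3.43, so δu/u = 0.0337.
Q is then a monomial in u, r, y:
δQ/Q = √((δu/u)² + (-2·δr/r)² + (1·δy/y)²) = √(0.00113 + 0.0289 + 0.00689) = 0.192
Q = 0.396, so δQ = 0.192 × 0.396 = 0.0760.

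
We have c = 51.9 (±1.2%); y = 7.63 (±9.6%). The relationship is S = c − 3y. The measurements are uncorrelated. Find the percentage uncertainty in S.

Each term contributes (cᵢ δxᵢ)² to (δS)²:
  (δc)² = 0.388;  (3·δy)² = 4.83
δS = √(5.22) = 2.28
S = 29.0, so δS/S = 2.28/29.0 = 0.0787.

7.87%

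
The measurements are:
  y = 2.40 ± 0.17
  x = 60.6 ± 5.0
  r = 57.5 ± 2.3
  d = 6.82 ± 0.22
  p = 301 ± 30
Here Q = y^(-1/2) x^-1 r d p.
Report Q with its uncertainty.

Q is a product of powers, so relative uncertainties combine in quadrature:
  (−½·δy/y)² = (-0.5×0.0708)² = 0.00125;  (-1·δx/x)² = (-1×0.0825)² = 0.00681;  (1·δr/r)² = (1×0.0400)² = 0.00160;  (1·δd/d)² = (1×0.0323)² = 0.00104;  (1·δp/p)² = (1×0.0997)² = 0.00993
δQ/Q = √(0.0206) = 0.144
Q = 1260, so δQ = 0.144 × 1260 = 181.

1260 ± 181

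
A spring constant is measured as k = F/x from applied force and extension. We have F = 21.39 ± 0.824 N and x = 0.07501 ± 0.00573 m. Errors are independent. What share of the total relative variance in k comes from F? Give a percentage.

20.3%

(δk/k)² = (1·δF/F)² + (-1·δx/x)²
  F term: (1×0.0385)² = 0.00148
  x term: (-1×0.0764)² = 0.00584
Total = 0.00732. Share from F = 0.00148/0.00732 = 0.203.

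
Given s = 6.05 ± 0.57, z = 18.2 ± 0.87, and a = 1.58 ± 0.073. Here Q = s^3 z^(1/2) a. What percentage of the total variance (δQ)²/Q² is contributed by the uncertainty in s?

(δQ/Q)² = (3·δs/s)² + (½·δz/z)² + (1·δa/a)²
  s term: (3×0.0942)² = 0.0799
  z term: (0.5×0.0478)² = 0.000571
  a term: (1×0.0462)² = 0.00213
Total = 0.0826. Share from s = 0.0799/0.0826 = 0.967.

96.7%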